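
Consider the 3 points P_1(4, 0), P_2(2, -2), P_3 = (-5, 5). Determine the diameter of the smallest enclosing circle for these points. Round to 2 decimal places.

10.30

Side lengths²: P_1P_2² = 8, P_1P_3² = 106, P_2P_3² = 98.
Since P_1P_3² = 106 ≥ 98 + 8 = 106, the angle opposite P_1P_3 is not acute, so the smallest enclosing circle has P_1P_3 as diameter.
Centre = midpoint of P_1P_3 = (-0.5, 2.5), r² = 106/4 = 26.5.
Diameter = 2r = 2√(26.5) ≈ 10.30.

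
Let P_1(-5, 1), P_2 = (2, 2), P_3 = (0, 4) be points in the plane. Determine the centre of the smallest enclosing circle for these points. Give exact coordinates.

Side lengths²: P_1P_2² = 50, P_1P_3² = 34, P_2P_3² = 8.
Since P_1P_2² = 50 ≥ 34 + 8 = 42, the angle opposite P_1P_2 is not acute, so the smallest enclosing circle has P_1P_2 as diameter.
Centre = midpoint of P_1P_2 = (-1.5, 1.5), r² = 50/4 = 12.5.
Centre = (-1.5, 1.5).

(-1.5, 1.5)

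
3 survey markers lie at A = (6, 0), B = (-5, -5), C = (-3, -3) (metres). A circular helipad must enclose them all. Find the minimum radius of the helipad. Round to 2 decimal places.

6.04

Side lengths²: AB² = 146, AC² = 90, BC² = 8.
Since AB² = 146 ≥ 90 + 8 = 98, the angle opposite AB is not acute, so the smallest enclosing circle has AB as diameter.
Centre = midpoint of AB = (0.5, -2.5), r² = 146/4 = 36.5.
r = √(36.5) ≈ 6.04.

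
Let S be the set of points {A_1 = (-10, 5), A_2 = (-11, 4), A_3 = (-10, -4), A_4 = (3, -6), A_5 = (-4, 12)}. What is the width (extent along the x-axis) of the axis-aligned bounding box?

max x = 3, min x = -11, so width = 14.

14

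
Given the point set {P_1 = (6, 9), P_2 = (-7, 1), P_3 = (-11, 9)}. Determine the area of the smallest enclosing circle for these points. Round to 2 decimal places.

Side lengths²: P_1P_2² = 233, P_1P_3² = 289, P_2P_3² = 80.
Since P_1P_3² = 289 < 233 + 80 = 313, the triangle is acute, so the smallest enclosing circle is the circumcircle.
Circumcentre = (-2.5, 8.25), r² = 72.8125.
Area = π·r² = π·72.8125 ≈ 228.75.

228.75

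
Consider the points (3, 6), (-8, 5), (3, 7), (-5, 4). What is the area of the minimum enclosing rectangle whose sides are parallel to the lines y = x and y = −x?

65

In coordinates u = x + y, v = x − y the rectangle is axis-aligned; the map (x,y)→(u,v) scales areas by 2.
u-values: 9, -3, 10, -1; range = 10 − (-3) = 13.
v-values: -3, -13, -4, -9; range = -3 − (-13) = 10.
Area = (13 × 10) / 2 = 65.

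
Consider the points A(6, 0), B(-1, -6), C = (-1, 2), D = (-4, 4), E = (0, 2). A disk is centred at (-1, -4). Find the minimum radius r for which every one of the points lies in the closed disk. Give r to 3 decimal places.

8.544

The required radius is the distance from (-1, -4) to the farthest point.
Squared distances: 65, 4, 36, 73, 37.
Maximum is 73, attained at D.
r = √73 ≈ 8.544.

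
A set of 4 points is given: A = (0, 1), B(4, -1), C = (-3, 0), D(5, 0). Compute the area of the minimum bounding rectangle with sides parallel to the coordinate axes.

16

x ranges over [-3, 5], width 8.
y ranges over [-1, 1], height 2.
Area = 8 × 2 = 16.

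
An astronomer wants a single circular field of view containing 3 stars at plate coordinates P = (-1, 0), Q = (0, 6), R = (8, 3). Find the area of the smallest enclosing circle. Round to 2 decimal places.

Side lengths²: PQ² = 37, PR² = 90, QR² = 73.
Since PR² = 90 < 73 + 37 = 110, the triangle is acute, so the smallest enclosing circle is the circumcircle.
Circumcentre = (109/34, 81/34), r² = 13505/578.
Area = π·r² = π·13505/578 ≈ 73.40.

73.40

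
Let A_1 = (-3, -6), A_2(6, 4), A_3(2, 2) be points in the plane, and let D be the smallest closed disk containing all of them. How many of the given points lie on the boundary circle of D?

2

Side lengths²: A_1A_2² = 181, A_1A_3² = 89, A_2A_3² = 20.
Since A_1A_2² = 181 ≥ 89 + 20 = 109, the angle opposite A_1A_2 is not acute, so the smallest enclosing circle has A_1A_2 as diameter.
Centre = midpoint of A_1A_2 = (1.5, -1), r² = 181/4 = 45.25.
The points at distance exactly r from the centre are A_1, A_2 — 2 points.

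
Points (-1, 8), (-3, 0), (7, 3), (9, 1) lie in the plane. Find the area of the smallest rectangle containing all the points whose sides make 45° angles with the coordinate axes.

In coordinates u = x + y, v = x − y the rectangle is axis-aligned; the map (x,y)→(u,v) scales areas by 2.
u-values: 7, -3, 10, 10; range = 10 − (-3) = 13.
v-values: -9, -3, 4, 8; range = 8 − (-9) = 17.
Area = (13 × 17) / 2 = 110.5.

110.5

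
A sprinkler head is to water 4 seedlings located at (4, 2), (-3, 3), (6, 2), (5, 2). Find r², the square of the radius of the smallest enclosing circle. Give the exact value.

By Welzl's lemma the MEC is supported by two points (diametrically opposite) or three points (on a circumcircle).
The farthest pair is (-3, 3)–(6, 2) with squared distance 82. The circle on this segment as diameter has centre (1.5, 2.5) and r² = 82/4 = 20.5.
Check (4, 2): distance² to centre = 6.5 ≤ 20.5, so it lies inside.
All remaining points lie in this disk, and no smaller disk contains both endpoints, so this is the minimum enclosing circle.

20.5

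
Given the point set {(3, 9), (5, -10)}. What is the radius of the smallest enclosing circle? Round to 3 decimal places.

The smallest circle enclosing two points has them as diameter endpoints.
Centre = midpoint = (4, -0.5); r² = |(3, 9)−(5, -10)|²/4 = 365/4 = 91.25.
r = √(91.25) ≈ 9.552.

9.552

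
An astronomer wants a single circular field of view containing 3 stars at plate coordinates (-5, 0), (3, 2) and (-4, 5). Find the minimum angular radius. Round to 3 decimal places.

Call the three points A, B, C in the order given.
Side lengths²: AB² = 68, AC² = 26, BC² = 58.
Since AB² = 68 < 58 + 26 = 84, the triangle is acute, so the smallest enclosing circle is the circumcircle.
Circumcentre = (-23/19, 35/19), r² = 6409/361.
r = √(6409/361) ≈ 4.213.

4.213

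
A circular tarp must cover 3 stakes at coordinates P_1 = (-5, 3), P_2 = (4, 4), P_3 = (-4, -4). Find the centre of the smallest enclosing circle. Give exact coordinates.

Side lengths²: P_1P_2² = 82, P_1P_3² = 50, P_2P_3² = 128.
Since P_2P_3² = 128 < 82 + 50 = 132, the triangle is acute, so the smallest enclosing circle is the circumcircle.
Circumcentre = (-0.125, 0.125), r² = 32.03125.
Centre = (-0.125, 0.125).

(-0.125, 0.125)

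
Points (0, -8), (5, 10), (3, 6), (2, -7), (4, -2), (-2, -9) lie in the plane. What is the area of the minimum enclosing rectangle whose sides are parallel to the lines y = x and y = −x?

In coordinates u = x + y, v = x − y the rectangle is axis-aligned; the map (x,y)→(u,v) scales areas by 2.
u-values: -8, 15, 9, -5, 2, -11; range = 15 − (-11) = 26.
v-values: 8, -5, -3, 9, 6, 7; range = 9 − (-5) = 14.
Area = (26 × 14) / 2 = 182.

182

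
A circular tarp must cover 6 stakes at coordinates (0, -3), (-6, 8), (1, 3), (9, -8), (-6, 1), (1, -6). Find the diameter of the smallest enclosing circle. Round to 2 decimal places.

A smallest enclosing disk is always determined by at most three of the input points on its boundary.
The farthest pair is (-6, 8)–(9, -8) with squared distance 481. The circle on this segment as diameter has centre (1.5, 0) and r² = 481/4 = 120.25.
Check (0, -3): distance² to centre = 11.25 ≤ 120.25, so it lies inside.
All remaining points lie in this disk, and no smaller disk contains both endpoints, so this is the minimum enclosing circle.
Diameter = 2r = 2√(120.25) ≈ 21.93.

21.93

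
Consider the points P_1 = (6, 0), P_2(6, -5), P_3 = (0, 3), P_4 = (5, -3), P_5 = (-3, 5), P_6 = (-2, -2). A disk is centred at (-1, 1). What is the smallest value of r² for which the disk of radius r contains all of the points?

The required radius is the distance from (-1, 1) to the farthest point.
Squared distances: 50, 85, 5, 52, 20, 10.
Maximum is 85, attained at P_2.

85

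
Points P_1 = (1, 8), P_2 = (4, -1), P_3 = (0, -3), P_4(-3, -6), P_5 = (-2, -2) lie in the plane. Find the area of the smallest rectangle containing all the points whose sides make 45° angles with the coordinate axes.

In coordinates u = x + y, v = x − y the rectangle is axis-aligned; the map (x,y)→(u,v) scales areas by 2.
u-values: 9, 3, -3, -9, -4; range = 9 − (-9) = 18.
v-values: -7, 5, 3, 3, 0; range = 5 − (-7) = 12.
Area = (18 × 12) / 2 = 108.

108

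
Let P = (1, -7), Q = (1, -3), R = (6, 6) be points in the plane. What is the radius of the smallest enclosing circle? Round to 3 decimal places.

6.964

Side lengths²: PQ² = 16, PR² = 194, QR² = 106.
Since PR² = 194 ≥ 106 + 16 = 122, the angle opposite PR is not acute, so the smallest enclosing circle has PR as diameter.
Centre = midpoint of PR = (3.5, -0.5), r² = 194/4 = 48.5.
r = √(48.5) ≈ 6.964.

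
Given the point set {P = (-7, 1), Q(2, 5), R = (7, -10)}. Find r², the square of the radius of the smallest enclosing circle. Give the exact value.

153745/1922

Side lengths²: PQ² = 97, PR² = 317, QR² = 250.
Since PR² = 317 < 250 + 97 = 347, the triangle is acute, so the smallest enclosing circle is the circumcircle.
Circumcentre = (33/62, -237/62), r² = 153745/1922.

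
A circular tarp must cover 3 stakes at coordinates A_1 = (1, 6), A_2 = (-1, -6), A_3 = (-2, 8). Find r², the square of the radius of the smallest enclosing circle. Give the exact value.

Side lengths²: A_1A_2² = 148, A_1A_3² = 13, A_2A_3² = 197.
Since A_2A_3² = 197 ≥ 148 + 13 = 161, the angle opposite A_2A_3 is not acute, so the smallest enclosing circle has A_2A_3 as diameter.
Centre = midpoint of A_2A_3 = (-1.5, 1), r² = 197/4 = 49.25.

49.25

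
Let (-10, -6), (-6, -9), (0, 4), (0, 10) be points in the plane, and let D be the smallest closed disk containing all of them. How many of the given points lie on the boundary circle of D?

The farthest pair is (-6, -9)–(0, 10) with squared distance 397. The circle on this segment as diameter has centre (-3, 0.5) and r² = 397/4 = 99.25.
Check (-10, -6): distance² to centre = 91.25 ≤ 99.25, so it lies inside.
All remaining points lie in this disk, and no smaller disk contains both endpoints, so this is the minimum enclosing circle.
The points at distance exactly r from the centre are (-6, -9), (0, 10) — 2 points.

2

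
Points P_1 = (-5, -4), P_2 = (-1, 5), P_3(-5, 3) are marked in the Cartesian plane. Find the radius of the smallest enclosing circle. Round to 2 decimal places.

4.92

Side lengths²: P_1P_2² = 97, P_1P_3² = 49, P_2P_3² = 20.
Since P_1P_2² = 97 ≥ 49 + 20 = 69, the angle opposite P_1P_2 is not acute, so the smallest enclosing circle has P_1P_2 as diameter.
Centre = midpoint of P_1P_2 = (-3, 0.5), r² = 97/4 = 24.25.
r = √(24.25) ≈ 4.92.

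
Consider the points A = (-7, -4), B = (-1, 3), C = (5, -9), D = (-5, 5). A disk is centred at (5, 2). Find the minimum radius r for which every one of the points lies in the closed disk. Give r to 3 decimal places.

The required radius is the distance from (5, 2) to the farthest point.
Squared distances: 180, 37, 121, 109.
Maximum is 180, attained at A.
r = √180 ≈ 13.416.

13.416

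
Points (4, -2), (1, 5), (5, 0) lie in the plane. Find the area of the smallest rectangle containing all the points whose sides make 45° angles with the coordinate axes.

In coordinates u = x + y, v = x − y the rectangle is axis-aligned; the map (x,y)→(u,v) scales areas by 2.
u-values: 2, 6, 5; range = 6 − 2 = 4.
v-values: 6, -4, 5; range = 6 − (-4) = 10.
Area = (4 × 10) / 2 = 20.

20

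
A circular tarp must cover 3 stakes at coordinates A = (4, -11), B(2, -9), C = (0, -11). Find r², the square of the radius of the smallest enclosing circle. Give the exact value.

4

Side lengths²: AB² = 8, AC² = 16, BC² = 8.
Since AC² = 16 ≥ 8 + 8 = 16, the angle opposite AC is not acute, so the smallest enclosing circle has AC as diameter.
Centre = midpoint of AC = (2, -11), r² = 16/4 = 4.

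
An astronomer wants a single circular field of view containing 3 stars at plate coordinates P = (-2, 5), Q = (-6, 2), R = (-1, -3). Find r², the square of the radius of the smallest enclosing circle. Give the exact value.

Side lengths²: PQ² = 25, PR² = 65, QR² = 50.
Since PR² = 65 < 50 + 25 = 75, the triangle is acute, so the smallest enclosing circle is the circumcircle.
Circumcentre = (-29/14, 13/14), r² = 1625/98.

1625/98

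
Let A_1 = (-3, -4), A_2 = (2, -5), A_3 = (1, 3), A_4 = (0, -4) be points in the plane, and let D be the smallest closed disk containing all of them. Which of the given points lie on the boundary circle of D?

A_1, A_2, A_3

The minimum enclosing circle of a finite set is fixed by two of the points (as a diameter) or three (as a circumcircle).
The minimum enclosing circle is determined by three boundary points: A_1, A_2, A_3.
Their circumcentre is (1/6, -7/6) with r² = 325/18.
The farthest remaining point A_4 is at distance² 145/18 ≤ 325/18.
The points at distance exactly r from the centre are A_1, A_2, A_3 — 3 points.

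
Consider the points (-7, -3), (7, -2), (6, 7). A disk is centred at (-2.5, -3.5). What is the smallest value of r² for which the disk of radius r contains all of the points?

The required radius is the distance from (-2.5, -3.5) to the farthest point.
Squared distances: 20.5, 92.5, 182.5.
Maximum is 182.5, attained at (6, 7).

182.5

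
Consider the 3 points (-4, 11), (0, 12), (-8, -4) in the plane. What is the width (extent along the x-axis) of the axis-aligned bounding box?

max x = 0, min x = -8, so width = 8.

8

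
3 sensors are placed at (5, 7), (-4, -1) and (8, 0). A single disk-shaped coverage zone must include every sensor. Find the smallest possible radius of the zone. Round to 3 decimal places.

Call the three points A, B, C in the order given.
Side lengths²: AB² = 145, AC² = 58, BC² = 145.
Since BC² = 145 < 145 + 58 = 203, the triangle is acute, so the smallest enclosing circle is the circumcircle.
Circumcentre = (11/6, 1.5), r² = 725/18.
r = √(725/18) ≈ 6.346.

6.346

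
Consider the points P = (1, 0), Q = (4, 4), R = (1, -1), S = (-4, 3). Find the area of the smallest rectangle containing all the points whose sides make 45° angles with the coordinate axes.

40.5

In coordinates u = x + y, v = x − y the rectangle is axis-aligned; the map (x,y)→(u,v) scales areas by 2.
u-values: 1, 8, 0, -1; range = 8 − (-1) = 9.
v-values: 1, 0, 2, -7; range = 2 − (-7) = 9.
Area = (9 × 9) / 2 = 40.5.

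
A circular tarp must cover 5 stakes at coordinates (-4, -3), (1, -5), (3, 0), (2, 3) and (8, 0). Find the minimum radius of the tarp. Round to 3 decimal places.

6.185

By Welzl's lemma the MEC is supported by two points (diametrically opposite) or three points (on a circumcircle).
The farthest pair is (-4, -3)–(8, 0) with squared distance 153. The circle on this segment as diameter has centre (2, -1.5) and r² = 153/4 = 38.25.
Check (1, -5): distance² to centre = 13.25 ≤ 38.25, so it lies inside.
All remaining points lie in this disk, and no smaller disk contains both endpoints, so this is the minimum enclosing circle.
r = √(38.25) ≈ 6.185.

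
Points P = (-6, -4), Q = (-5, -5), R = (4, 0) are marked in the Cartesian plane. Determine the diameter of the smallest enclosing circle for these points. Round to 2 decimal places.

10.77

Side lengths²: PQ² = 2, PR² = 116, QR² = 106.
Since PR² = 116 ≥ 106 + 2 = 108, the angle opposite PR is not acute, so the smallest enclosing circle has PR as diameter.
Centre = midpoint of PR = (-1, -2), r² = 116/4 = 29.
Diameter = 2r = 2√29 ≈ 10.77.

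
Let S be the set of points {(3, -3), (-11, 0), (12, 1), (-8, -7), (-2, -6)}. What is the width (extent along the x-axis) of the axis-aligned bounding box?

23

max x = 12, min x = -11, so width = 23.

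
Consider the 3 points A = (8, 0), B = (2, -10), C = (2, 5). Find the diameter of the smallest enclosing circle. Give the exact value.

15

Side lengths²: AB² = 136, AC² = 61, BC² = 225.
Since BC² = 225 ≥ 136 + 61 = 197, the angle opposite BC is not acute, so the smallest enclosing circle has BC as diameter.
Centre = midpoint of BC = (2, -2.5), r² = 225/4 = 56.25.
Diameter = 2r = 2√(56.25) = 15.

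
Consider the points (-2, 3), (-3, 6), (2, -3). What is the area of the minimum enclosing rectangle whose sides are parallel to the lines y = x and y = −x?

28

In coordinates u = x + y, v = x − y the rectangle is axis-aligned; the map (x,y)→(u,v) scales areas by 2.
u-values: 1, 3, -1; range = 3 − (-1) = 4.
v-values: -5, -9, 5; range = 5 − (-9) = 14.
Area = (4 × 14) / 2 = 28.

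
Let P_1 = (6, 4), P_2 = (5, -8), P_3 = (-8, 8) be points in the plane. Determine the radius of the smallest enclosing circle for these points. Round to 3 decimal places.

Side lengths²: P_1P_2² = 145, P_1P_3² = 212, P_2P_3² = 425.
Since P_2P_3² = 425 ≥ 212 + 145 = 357, the angle opposite P_2P_3 is not acute, so the smallest enclosing circle has P_2P_3 as diameter.
Centre = midpoint of P_2P_3 = (-1.5, 0), r² = 425/4 = 106.25.
r = √(106.25) ≈ 10.308.

10.308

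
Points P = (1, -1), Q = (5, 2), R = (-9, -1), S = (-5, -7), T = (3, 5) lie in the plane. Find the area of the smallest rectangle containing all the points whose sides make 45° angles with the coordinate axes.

In coordinates u = x + y, v = x − y the rectangle is axis-aligned; the map (x,y)→(u,v) scales areas by 2.
u-values: 0, 7, -10, -12, 8; range = 8 − (-12) = 20.
v-values: 2, 3, -8, 2, -2; range = 3 − (-8) = 11.
Area = (20 × 11) / 2 = 110.

110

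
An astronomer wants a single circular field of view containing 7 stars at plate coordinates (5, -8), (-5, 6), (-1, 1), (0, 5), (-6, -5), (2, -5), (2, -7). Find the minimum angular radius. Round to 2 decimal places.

8.60

A smallest enclosing disk is always determined by at most three of the input points on its boundary.
The farthest pair is (5, -8)–(-5, 6) with squared distance 296. The circle on this segment as diameter has centre (0, -1) and r² = 296/4 = 74.
Check (-1, 1): distance² to centre = 5 ≤ 74, so it lies inside.
All remaining points lie in this disk, and no smaller disk contains both endpoints, so this is the minimum enclosing circle.
r = √74 ≈ 8.60.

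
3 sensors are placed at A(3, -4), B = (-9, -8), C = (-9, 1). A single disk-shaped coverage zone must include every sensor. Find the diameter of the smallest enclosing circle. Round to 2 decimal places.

Side lengths²: AB² = 160, AC² = 169, BC² = 81.
Since AC² = 169 < 160 + 81 = 241, the triangle is acute, so the smallest enclosing circle is the circumcircle.
Circumcentre = (-23/6, -3.5), r² = 845/18.
Diameter = 2r = 2√(845/18) ≈ 13.70.

13.70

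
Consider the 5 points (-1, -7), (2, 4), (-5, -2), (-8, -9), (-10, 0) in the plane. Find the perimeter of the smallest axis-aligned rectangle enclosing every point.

Width = max x − min x = 2 − (-10) = 12.
Height = max y − min y = 4 − (-9) = 13.
Perimeter = 2(12 + 13) = 50.

50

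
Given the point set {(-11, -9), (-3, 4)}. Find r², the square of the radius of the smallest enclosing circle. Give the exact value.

58.25

The smallest circle enclosing two points has them as diameter endpoints.
Centre = midpoint = (-7, -2.5); r² = |(-11, -9)−(-3, 4)|²/4 = 233/4 = 58.25.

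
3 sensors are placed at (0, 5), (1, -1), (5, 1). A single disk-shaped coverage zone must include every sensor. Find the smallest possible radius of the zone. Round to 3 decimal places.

Call the three points A, B, C in the order given.
Side lengths²: AB² = 37, AC² = 41, BC² = 20.
Since AC² = 41 < 37 + 20 = 57, the triangle is acute, so the smallest enclosing circle is the circumcircle.
Circumcentre = (49/26, 29/13), r² = 7585/676.
r = √(7585/676) ≈ 3.350.

3.350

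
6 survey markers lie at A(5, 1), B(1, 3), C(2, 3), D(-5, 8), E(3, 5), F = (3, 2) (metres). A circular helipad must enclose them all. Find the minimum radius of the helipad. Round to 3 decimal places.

6.103

The farthest pair is A–D with squared distance 149. The circle on this segment as diameter has centre (0, 4.5) and r² = 149/4 = 37.25.
Check B: distance² to centre = 3.25 ≤ 37.25, so it lies inside.
All remaining points lie in this disk, and no smaller disk contains both endpoints, so this is the minimum enclosing circle.
r = √(37.25) ≈ 6.103.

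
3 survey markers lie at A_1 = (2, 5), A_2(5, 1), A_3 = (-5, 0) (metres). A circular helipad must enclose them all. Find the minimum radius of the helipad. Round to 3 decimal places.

Side lengths²: A_1A_2² = 25, A_1A_3² = 74, A_2A_3² = 101.
Since A_2A_3² = 101 ≥ 74 + 25 = 99, the angle opposite A_2A_3 is not acute, so the smallest enclosing circle has A_2A_3 as diameter.
Centre = midpoint of A_2A_3 = (0, 0.5), r² = 101/4 = 25.25.
r = √(25.25) ≈ 5.025.

5.025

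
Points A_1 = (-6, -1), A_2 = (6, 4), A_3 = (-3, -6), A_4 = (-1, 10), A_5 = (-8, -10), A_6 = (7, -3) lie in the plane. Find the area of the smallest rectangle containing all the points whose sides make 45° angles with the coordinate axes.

294

In coordinates u = x + y, v = x − y the rectangle is axis-aligned; the map (x,y)→(u,v) scales areas by 2.
u-values: -7, 10, -9, 9, -18, 4; range = 10 − (-18) = 28.
v-values: -5, 2, 3, -11, 2, 10; range = 10 − (-11) = 21.
Area = (28 × 21) / 2 = 294.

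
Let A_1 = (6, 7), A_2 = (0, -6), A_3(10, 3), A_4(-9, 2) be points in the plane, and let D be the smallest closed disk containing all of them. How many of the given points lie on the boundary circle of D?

The minimum enclosing circle of a finite set is fixed by two of the points (as a diameter) or three (as a circumcircle).
The farthest pair is A_3–A_4 with squared distance 362. The circle on this segment as diameter has centre (0.5, 2.5) and r² = 362/4 = 90.5.
Check A_1: distance² to centre = 50.5 ≤ 90.5, so it lies inside.
All remaining points lie in this disk, and no smaller disk contains both endpoints, so this is the minimum enclosing circle.
The points at distance exactly r from the centre are A_3, A_4 — 2 points.

2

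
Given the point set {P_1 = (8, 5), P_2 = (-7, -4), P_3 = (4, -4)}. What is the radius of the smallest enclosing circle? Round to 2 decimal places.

Side lengths²: P_1P_2² = 306, P_1P_3² = 97, P_2P_3² = 121.
Since P_1P_2² = 306 ≥ 121 + 97 = 218, the angle opposite P_1P_2 is not acute, so the smallest enclosing circle has P_1P_2 as diameter.
Centre = midpoint of P_1P_2 = (0.5, 0.5), r² = 306/4 = 76.5.
r = √(76.5) ≈ 8.75.

8.75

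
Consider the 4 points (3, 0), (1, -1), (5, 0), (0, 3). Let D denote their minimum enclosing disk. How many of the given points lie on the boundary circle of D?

3

The minimum enclosing circle of a finite set is fixed by two of the points (as a diameter) or three (as a circumcircle).
The farthest pair is (5, 0)–(0, 3) with squared distance 34. The circle on this segment as diameter has centre (2.5, 1.5) and r² = 34/4 = 8.5.
Check (3, 0): distance² to centre = 2.5 ≤ 8.5, so it lies inside.
All remaining points lie in this disk, and no smaller disk contains both endpoints, so this is the minimum enclosing circle.
The points at distance exactly r from the centre are (1, -1), (5, 0), (0, 3) — 3 points.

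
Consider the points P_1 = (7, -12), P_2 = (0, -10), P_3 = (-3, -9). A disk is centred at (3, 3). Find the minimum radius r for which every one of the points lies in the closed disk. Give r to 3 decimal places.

The required radius is the distance from (3, 3) to the farthest point.
Squared distances: 241, 178, 180.
Maximum is 241, attained at P_1.
r = √241 ≈ 15.524.

15.524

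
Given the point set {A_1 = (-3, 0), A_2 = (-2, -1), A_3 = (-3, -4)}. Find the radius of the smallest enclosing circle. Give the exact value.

2

Side lengths²: A_1A_2² = 2, A_1A_3² = 16, A_2A_3² = 10.
Since A_1A_3² = 16 ≥ 10 + 2 = 12, the angle opposite A_1A_3 is not acute, so the smallest enclosing circle has A_1A_3 as diameter.
Centre = midpoint of A_1A_3 = (-3, -2), r² = 16/4 = 4.
r = √4 = 2.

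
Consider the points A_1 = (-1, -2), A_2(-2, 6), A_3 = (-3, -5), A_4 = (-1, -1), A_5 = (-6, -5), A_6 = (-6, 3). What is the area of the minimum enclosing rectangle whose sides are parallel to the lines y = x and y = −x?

82.5

In coordinates u = x + y, v = x − y the rectangle is axis-aligned; the map (x,y)→(u,v) scales areas by 2.
u-values: -3, 4, -8, -2, -11, -3; range = 4 − (-11) = 15.
v-values: 1, -8, 2, 0, -1, -9; range = 2 − (-9) = 11.
Area = (15 × 11) / 2 = 82.5.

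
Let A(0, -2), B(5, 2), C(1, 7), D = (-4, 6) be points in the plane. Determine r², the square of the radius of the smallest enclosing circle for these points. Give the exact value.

A smallest enclosing disk is always determined by at most three of the input points on its boundary.
The minimum enclosing circle is determined by three boundary points: A, B, D.
Their circumcentre is (1/14, 85/28) with r² = 19885/784.
The farthest remaining point C is at distance² 12997/784 ≤ 19885/784.

19885/784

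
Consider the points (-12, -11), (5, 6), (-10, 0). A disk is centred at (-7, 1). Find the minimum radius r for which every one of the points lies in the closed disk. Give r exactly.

The required radius is the distance from (-7, 1) to the farthest point.
Squared distances: 169, 169, 10.
Maximum is 169, attained at (-12, -11).
r = √169 = 13.

13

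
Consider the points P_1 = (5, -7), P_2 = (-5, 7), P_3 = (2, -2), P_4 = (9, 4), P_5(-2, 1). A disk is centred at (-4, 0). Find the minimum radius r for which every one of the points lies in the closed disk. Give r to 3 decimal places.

13.601

The required radius is the distance from (-4, 0) to the farthest point.
Squared distances: 130, 50, 40, 185, 5.
Maximum is 185, attained at P_4.
r = √185 ≈ 13.601.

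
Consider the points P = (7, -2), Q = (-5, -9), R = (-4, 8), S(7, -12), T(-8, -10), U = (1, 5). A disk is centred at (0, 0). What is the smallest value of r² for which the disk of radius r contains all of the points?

The required radius is the distance from (0, 0) to the farthest point.
Squared distances: 53, 106, 80, 193, 164, 26.
Maximum is 193, attained at S.

193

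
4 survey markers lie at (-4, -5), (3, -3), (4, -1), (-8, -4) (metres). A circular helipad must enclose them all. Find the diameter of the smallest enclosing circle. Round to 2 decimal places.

The farthest pair is (4, -1)–(-8, -4) with squared distance 153. The circle on this segment as diameter has centre (-2, -2.5) and r² = 153/4 = 38.25.
Check (-4, -5): distance² to centre = 10.25 ≤ 38.25, so it lies inside.
All remaining points lie in this disk, and no smaller disk contains both endpoints, so this is the minimum enclosing circle.
Diameter = 2r = 2√(38.25) ≈ 12.37.

12.37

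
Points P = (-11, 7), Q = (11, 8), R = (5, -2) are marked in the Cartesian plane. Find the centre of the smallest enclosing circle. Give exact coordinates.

Side lengths²: PQ² = 485, PR² = 337, QR² = 136.
Since PQ² = 485 ≥ 337 + 136 = 473, the angle opposite PQ is not acute, so the smallest enclosing circle has PQ as diameter.
Centre = midpoint of PQ = (0, 7.5), r² = 485/4 = 121.25.
Centre = (0, 7.5).

(0, 7.5)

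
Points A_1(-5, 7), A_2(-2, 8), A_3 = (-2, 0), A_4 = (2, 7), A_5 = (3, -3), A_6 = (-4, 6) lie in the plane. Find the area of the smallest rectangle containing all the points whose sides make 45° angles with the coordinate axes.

99

In coordinates u = x + y, v = x − y the rectangle is axis-aligned; the map (x,y)→(u,v) scales areas by 2.
u-values: 2, 6, -2, 9, 0, 2; range = 9 − (-2) = 11.
v-values: -12, -10, -2, -5, 6, -10; range = 6 − (-12) = 18.
Area = (11 × 18) / 2 = 99.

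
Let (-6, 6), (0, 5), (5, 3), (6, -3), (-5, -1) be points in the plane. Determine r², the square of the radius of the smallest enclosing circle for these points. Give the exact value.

By Welzl's lemma the MEC is supported by two points (diametrically opposite) or three points (on a circumcircle).
The farthest pair is (-6, 6)–(6, -3) with squared distance 225. The circle on this segment as diameter has centre (0, 1.5) and r² = 225/4 = 56.25.
Check (0, 5): distance² to centre = 12.25 ≤ 56.25, so it lies inside.
All remaining points lie in this disk, and no smaller disk contains both endpoints, so this is the minimum enclosing circle.

56.25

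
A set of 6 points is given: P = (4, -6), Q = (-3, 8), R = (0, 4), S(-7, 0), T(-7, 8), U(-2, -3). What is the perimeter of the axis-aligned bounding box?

Width = max x − min x = 4 − (-7) = 11.
Height = max y − min y = 8 − (-6) = 14.
Perimeter = 2(11 + 14) = 50.

50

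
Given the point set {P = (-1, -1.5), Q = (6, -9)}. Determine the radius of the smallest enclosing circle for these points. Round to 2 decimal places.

The smallest circle enclosing two points has them as diameter endpoints.
Centre = midpoint = (2.5, -5.25); r² = |PQ|²/4 = 105.25/4 = 26.3125.
r = √(26.3125) ≈ 5.13.

5.13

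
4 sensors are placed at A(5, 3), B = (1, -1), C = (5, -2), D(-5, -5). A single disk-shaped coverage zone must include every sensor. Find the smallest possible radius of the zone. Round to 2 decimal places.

The minimum enclosing circle of a finite set is fixed by two of the points (as a diameter) or three (as a circumcircle).
The farthest pair is A–D with squared distance 164. The circle on this segment as diameter has centre (0, -1) and r² = 164/4 = 41.
Check B: distance² to centre = 1 ≤ 41, so it lies inside.
All remaining points lie in this disk, and no smaller disk contains both endpoints, so this is the minimum enclosing circle.
r = √41 ≈ 6.40.

6.40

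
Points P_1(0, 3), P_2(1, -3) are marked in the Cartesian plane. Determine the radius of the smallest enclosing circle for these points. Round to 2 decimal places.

The smallest circle enclosing two points has them as diameter endpoints.
Centre = midpoint = (0.5, 0); r² = |P_1P_2|²/4 = 37/4 = 9.25.
r = √(9.25) ≈ 3.04.

3.04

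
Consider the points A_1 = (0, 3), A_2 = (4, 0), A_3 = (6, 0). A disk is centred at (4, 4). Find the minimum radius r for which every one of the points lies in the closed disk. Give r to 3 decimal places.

The required radius is the distance from (4, 4) to the farthest point.
Squared distances: 17, 16, 20.
Maximum is 20, attained at A_3.
r = √20 ≈ 4.472.

4.472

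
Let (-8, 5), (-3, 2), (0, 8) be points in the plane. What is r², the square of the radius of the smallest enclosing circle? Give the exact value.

6205/338

Call the three points A, B, C in the order given.
Side lengths²: AB² = 34, AC² = 73, BC² = 45.
Since AC² = 73 < 45 + 34 = 79, the triangle is acute, so the smallest enclosing circle is the circumcircle.
Circumcentre = (-101/26, 161/26), r² = 6205/338.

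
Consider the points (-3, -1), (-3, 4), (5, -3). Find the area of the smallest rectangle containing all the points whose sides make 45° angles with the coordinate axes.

45

In coordinates u = x + y, v = x − y the rectangle is axis-aligned; the map (x,y)→(u,v) scales areas by 2.
u-values: -4, 1, 2; range = 2 − (-4) = 6.
v-values: -2, -7, 8; range = 8 − (-7) = 15.
Area = (6 × 15) / 2 = 45.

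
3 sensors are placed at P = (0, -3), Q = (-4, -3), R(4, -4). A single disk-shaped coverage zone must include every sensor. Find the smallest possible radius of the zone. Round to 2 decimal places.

4.03

Side lengths²: PQ² = 16, PR² = 17, QR² = 65.
Since QR² = 65 ≥ 17 + 16 = 33, the angle opposite QR is not acute, so the smallest enclosing circle has QR as diameter.
Centre = midpoint of QR = (0, -3.5), r² = 65/4 = 16.25.
r = √(16.25) ≈ 4.03.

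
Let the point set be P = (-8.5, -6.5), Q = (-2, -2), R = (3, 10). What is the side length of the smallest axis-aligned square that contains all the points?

16.5

The bounding box has width 11.5 and height 16.5.
An axis-aligned square enclosing the set must have side ≥ max(width, height).
So the minimum side is max(11.5, 16.5) = 16.5.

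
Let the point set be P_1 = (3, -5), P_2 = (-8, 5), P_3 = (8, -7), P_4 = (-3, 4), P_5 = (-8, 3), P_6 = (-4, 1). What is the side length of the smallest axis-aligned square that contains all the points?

16

The bounding box has width 16 and height 12.
An axis-aligned square enclosing the set must have side ≥ max(width, height).
So the minimum side is max(16, 12) = 16.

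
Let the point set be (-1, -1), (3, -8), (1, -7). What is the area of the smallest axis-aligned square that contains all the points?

The bounding box has width 4 and height 7.
An axis-aligned square enclosing the set must have side ≥ max(width, height).
So the minimum side is max(4, 7) = 7.
Area = 7² = 49.

49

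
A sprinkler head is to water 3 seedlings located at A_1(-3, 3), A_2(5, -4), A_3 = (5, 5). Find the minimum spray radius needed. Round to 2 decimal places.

Side lengths²: A_1A_2² = 113, A_1A_3² = 68, A_2A_3² = 81.
Since A_1A_2² = 113 < 81 + 68 = 149, the triangle is acute, so the smallest enclosing circle is the circumcircle.
Circumcentre = (1.875, 0.5), r² = 30.015625.
r = √(30.015625) ≈ 5.48.

5.48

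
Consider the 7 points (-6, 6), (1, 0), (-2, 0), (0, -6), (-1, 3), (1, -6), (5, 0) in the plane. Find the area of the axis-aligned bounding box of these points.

x ranges over [-6, 5], width 11.
y ranges over [-6, 6], height 12.
Area = 11 × 12 = 132.

132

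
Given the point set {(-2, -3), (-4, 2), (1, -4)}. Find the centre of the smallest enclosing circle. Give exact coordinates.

Call the three points A, B, C in the order given.
Side lengths²: AB² = 29, AC² = 10, BC² = 61.
Since BC² = 61 ≥ 29 + 10 = 39, the angle opposite BC is not acute, so the smallest enclosing circle has BC as diameter.
Centre = midpoint of BC = (-1.5, -1), r² = 61/4 = 15.25.
Centre = (-1.5, -1).

(-1.5, -1)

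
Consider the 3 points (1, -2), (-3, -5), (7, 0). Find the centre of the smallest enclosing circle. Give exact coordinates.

Call the three points A, B, C in the order given.
Side lengths²: AB² = 25, AC² = 40, BC² = 125.
Since BC² = 125 ≥ 40 + 25 = 65, the angle opposite BC is not acute, so the smallest enclosing circle has BC as diameter.
Centre = midpoint of BC = (2, -2.5), r² = 125/4 = 31.25.
Centre = (2, -2.5).

(2, -2.5)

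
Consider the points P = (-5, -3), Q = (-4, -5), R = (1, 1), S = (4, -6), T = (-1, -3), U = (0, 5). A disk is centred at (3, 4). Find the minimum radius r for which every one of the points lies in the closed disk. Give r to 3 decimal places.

11.402

The required radius is the distance from (3, 4) to the farthest point.
Squared distances: 113, 130, 13, 101, 65, 10.
Maximum is 130, attained at Q.
r = √130 ≈ 11.402.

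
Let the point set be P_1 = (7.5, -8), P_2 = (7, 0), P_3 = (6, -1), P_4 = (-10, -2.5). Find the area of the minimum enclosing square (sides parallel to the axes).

306.25

The bounding box has width 17.5 and height 8.
An axis-aligned square enclosing the set must have side ≥ max(width, height).
So the minimum side is max(17.5, 8) = 17.5.
Area = 17.5² = 306.25.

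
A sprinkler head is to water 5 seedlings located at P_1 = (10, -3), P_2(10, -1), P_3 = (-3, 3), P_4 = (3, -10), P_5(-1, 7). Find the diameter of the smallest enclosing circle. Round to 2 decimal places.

17.48

By Welzl's lemma the MEC is supported by two points (diametrically opposite) or three points (on a circumcircle).
The minimum enclosing circle is determined by three boundary points: P_1, P_4, P_5.
Their circumcentre is (59/42, -59/42) with r² = 67405/882.
The farthest remaining point P_2 is at distance² 65305/882 ≤ 67405/882.
Diameter = 2r = 2√(67405/882) ≈ 17.48.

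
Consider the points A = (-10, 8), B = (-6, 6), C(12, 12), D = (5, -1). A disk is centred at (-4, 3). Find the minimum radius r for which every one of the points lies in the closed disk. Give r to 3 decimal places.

The required radius is the distance from (-4, 3) to the farthest point.
Squared distances: 61, 13, 337, 97.
Maximum is 337, attained at C.
r = √337 ≈ 18.358.

18.358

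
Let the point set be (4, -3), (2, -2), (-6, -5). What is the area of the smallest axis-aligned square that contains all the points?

100

The bounding box has width 10 and height 3.
An axis-aligned square enclosing the set must have side ≥ max(width, height).
So the minimum side is max(10, 3) = 10.
Area = 10² = 100.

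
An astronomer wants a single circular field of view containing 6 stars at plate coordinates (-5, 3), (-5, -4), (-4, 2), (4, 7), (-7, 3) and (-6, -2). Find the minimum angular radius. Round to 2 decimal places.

The farthest pair is (-5, -4)–(4, 7) with squared distance 202. The circle on this segment as diameter has centre (-0.5, 1.5) and r² = 202/4 = 50.5.
Check (-5, 3): distance² to centre = 22.5 ≤ 50.5, so it lies inside.
All remaining points lie in this disk, and no smaller disk contains both endpoints, so this is the minimum enclosing circle.
r = √(50.5) ≈ 7.11.

7.11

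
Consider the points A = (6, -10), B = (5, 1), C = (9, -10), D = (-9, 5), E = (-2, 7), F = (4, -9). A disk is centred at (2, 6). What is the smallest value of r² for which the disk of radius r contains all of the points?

The required radius is the distance from (2, 6) to the farthest point.
Squared distances: 272, 34, 305, 122, 17, 229.
Maximum is 305, attained at C.

305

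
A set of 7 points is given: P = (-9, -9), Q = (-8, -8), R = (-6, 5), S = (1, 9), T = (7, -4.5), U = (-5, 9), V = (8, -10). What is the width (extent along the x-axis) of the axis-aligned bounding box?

17

max x = 8, min x = -9, so width = 17.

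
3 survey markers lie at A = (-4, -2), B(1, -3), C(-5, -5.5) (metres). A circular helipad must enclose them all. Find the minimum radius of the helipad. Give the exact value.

Side lengths²: AB² = 26, AC² = 13.25, BC² = 42.25.
Since BC² = 42.25 ≥ 26 + 13.25 = 39.25, the angle opposite BC is not acute, so the smallest enclosing circle has BC as diameter.
Centre = midpoint of BC = (-2, -4.25), r² = 42.25/4 = 10.5625.
r = √(10.5625) = 3.25.

3.25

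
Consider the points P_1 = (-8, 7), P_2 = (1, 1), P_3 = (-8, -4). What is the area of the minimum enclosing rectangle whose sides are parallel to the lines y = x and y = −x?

In coordinates u = x + y, v = x − y the rectangle is axis-aligned; the map (x,y)→(u,v) scales areas by 2.
u-values: -1, 2, -12; range = 2 − (-12) = 14.
v-values: -15, 0, -4; range = 0 − (-15) = 15.
Area = (14 × 15) / 2 = 105.

105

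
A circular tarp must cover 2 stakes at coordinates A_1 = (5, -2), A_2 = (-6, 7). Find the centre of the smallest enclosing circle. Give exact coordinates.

(-0.5, 2.5)

The smallest circle enclosing two points has them as diameter endpoints.
Centre = midpoint = (-0.5, 2.5); r² = |A_1A_2|²/4 = 202/4 = 50.5.
Centre = (-0.5, 2.5).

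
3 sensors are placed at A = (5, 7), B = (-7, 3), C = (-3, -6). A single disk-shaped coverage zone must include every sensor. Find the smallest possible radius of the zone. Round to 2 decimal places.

7.67

Side lengths²: AB² = 160, AC² = 233, BC² = 97.
Since AC² = 233 < 160 + 97 = 257, the triangle is acute, so the smallest enclosing circle is the circumcircle.
Circumcentre = (23/62, 55/62), r² = 113005/1922.
r = √(113005/1922) ≈ 7.67.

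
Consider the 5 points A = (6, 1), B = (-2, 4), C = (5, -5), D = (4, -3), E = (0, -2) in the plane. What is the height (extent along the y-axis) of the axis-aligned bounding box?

max y = 4, min y = -5, so height = 9.

9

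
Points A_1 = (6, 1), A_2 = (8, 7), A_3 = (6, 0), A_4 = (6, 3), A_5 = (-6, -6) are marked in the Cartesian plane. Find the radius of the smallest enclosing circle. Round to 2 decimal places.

By Welzl's lemma the MEC is supported by two points (diametrically opposite) or three points (on a circumcircle).
The farthest pair is A_2–A_5 with squared distance 365. The circle on this segment as diameter has centre (1, 0.5) and r² = 365/4 = 91.25.
Check A_1: distance² to centre = 25.25 ≤ 91.25, so it lies inside.
All remaining points lie in this disk, and no smaller disk contains both endpoints, so this is the minimum enclosing circle.
r = √(91.25) ≈ 9.55.

9.55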